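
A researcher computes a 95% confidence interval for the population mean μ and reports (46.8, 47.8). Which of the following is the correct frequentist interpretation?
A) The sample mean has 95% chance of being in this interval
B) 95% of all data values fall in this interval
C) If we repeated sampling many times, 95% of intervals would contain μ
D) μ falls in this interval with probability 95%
C

A) Wrong — x̄ is observed and sits in the interval by construction.
B) Wrong — a CI is about the parameter μ, not individual data values.
C) Correct — this is the frequentist long-run coverage interpretation.
D) Wrong — μ is fixed; the randomness lives in the interval, not in μ.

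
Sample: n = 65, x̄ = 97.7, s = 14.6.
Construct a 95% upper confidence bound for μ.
μ ≤ 100.72

Upper bound (one-sided):
t* = 1.669 (one-sided for 95%)
Upper bound = x̄ + t* · s/√n = 97.7 + 1.669 · 14.6/√65 = 100.72

We are 95% confident that μ ≤ 100.72.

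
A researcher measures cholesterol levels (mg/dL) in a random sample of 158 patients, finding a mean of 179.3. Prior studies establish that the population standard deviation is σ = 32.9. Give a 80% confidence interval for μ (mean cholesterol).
(175.94, 182.66)

z-interval (σ known):
z* = 1.282 for 80% confidence

Margin of error = z* · σ/√n = 1.282 · 32.9/√158 = 3.36

CI: (179.3 - 3.36, 179.3 + 3.36) = (175.94, 182.66)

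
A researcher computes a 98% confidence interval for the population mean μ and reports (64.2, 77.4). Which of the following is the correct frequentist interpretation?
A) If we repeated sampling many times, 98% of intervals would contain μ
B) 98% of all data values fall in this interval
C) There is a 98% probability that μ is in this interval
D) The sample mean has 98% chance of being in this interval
A

A) Correct — this is the frequentist long-run coverage interpretation.
B) Wrong — a CI is about the parameter μ, not individual data values.
C) Wrong — μ is fixed; the randomness lives in the interval, not in μ.
D) Wrong — x̄ is observed and sits in the interval by construction.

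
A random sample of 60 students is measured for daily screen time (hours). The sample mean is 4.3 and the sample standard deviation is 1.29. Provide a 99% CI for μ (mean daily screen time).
(3.86, 4.74)

t-interval (σ unknown):
df = n - 1 = 59
t* = 2.662 for 99% confidence

Margin of error = t* · s/√n = 2.662 · 1.29/√60 = 0.44

CI: (3.86, 4.74)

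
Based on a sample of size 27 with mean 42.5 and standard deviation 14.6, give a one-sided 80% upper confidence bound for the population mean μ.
μ ≤ 44.91

Upper bound (one-sided):
t* = 0.856 (one-sided for 80%)
Upper bound = x̄ + t* · s/√n = 42.5 + 0.856 · 14.6/√27 = 44.91

We are 80% confident that μ ≤ 44.91.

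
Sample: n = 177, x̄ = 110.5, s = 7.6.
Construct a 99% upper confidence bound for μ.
μ ≤ 111.84

Upper bound (one-sided):
t* = 2.348 (one-sided for 99%)
Upper bound = x̄ + t* · s/√n = 110.5 + 2.348 · 7.6/√177 = 111.84

We are 99% confident that μ ≤ 111.84.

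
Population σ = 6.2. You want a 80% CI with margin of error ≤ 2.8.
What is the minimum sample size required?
n ≥ 9

For margin E ≤ 2.8:
n ≥ (z* · σ / E)²
n ≥ (1.282 · 6.2 / 2.8)²
n ≥ 8.06

Minimum n = 9 (rounding up)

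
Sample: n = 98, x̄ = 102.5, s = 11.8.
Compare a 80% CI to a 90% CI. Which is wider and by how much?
90% CI is wider by 0.88

df = 97
80% CI: t* = 1.290, (100.96, 104.04), width = 2 · t* · s/√n = 3.08
90% CI: t* = 1.661, (100.52, 104.48), width = 2 · t* · s/√n = 3.96

The 90% CI is wider by 3.96 - 3.08 = 0.88.
Higher confidence requires a wider interval.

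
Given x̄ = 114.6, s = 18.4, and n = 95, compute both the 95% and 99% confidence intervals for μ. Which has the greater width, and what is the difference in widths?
99% CI is wider by 2.43

df = 94
95% CI: t* = 1.986, (110.85, 118.35), width = 2 · t* · s/√n = 7.50
99% CI: t* = 2.629, (109.64, 119.56), width = 2 · t* · s/√n = 9.93

The 99% CI is wider by 9.93 - 7.50 = 2.43.
Higher confidence requires a wider interval.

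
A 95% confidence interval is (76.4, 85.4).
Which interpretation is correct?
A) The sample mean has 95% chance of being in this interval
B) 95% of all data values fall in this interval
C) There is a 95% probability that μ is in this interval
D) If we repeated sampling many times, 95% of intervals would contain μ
D

A) Wrong — x̄ is observed and sits in the interval by construction.
B) Wrong — a CI is about the parameter μ, not individual data values.
C) Wrong — μ is fixed; the randomness lives in the interval, not in μ.
D) Correct — this is the frequentist long-run coverage interpretation.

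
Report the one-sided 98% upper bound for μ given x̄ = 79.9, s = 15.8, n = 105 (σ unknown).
μ ≤ 83.11

Upper bound (one-sided):
t* = 2.080 (one-sided for 98%)
Upper bound = x̄ + t* · s/√n = 79.9 + 2.080 · 15.8/√105 = 83.11

We are 98% confident that μ ≤ 83.11.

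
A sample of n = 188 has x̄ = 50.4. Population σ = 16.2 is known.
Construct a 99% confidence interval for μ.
(47.36, 53.44)

z-interval (σ known):
z* = 2.576 for 99% confidence

Margin of error = z* · σ/√n = 2.576 · 16.2/√188 = 3.04

CI: (50.4 - 3.04, 50.4 + 3.04) = (47.36, 53.44)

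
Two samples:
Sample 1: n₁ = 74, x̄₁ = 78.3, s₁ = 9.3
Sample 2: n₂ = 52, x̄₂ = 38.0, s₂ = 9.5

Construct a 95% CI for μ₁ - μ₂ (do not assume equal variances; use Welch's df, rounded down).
(36.92, 43.68)

Difference: x̄₁ - x̄₂ = 40.30
SE = √(s₁²/n₁ + s₂²/n₂) = √(9.3²/74 + 9.5²/52) = 1.7042
df = 108.46 → 108 (Welch–Satterthwaite, rounded down)
t* = 1.982

CI: 40.30 ± 1.982 · 1.7042 = 40.30 ± 3.38 = (36.92, 43.68)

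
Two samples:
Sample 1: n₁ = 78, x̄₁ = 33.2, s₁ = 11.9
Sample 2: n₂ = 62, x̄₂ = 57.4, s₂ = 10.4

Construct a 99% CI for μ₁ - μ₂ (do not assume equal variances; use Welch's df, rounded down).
(-29.13, -19.27)

Difference: x̄₁ - x̄₂ = -24.20
SE = √(s₁²/n₁ + s₂²/n₂) = √(11.9²/78 + 10.4²/62) = 1.8868
df = 136.72 → 136 (Welch–Satterthwaite, rounded down)
t* = 2.612

CI: -24.20 ± 2.612 · 1.8868 = -24.20 ± 4.93 = (-29.13, -19.27)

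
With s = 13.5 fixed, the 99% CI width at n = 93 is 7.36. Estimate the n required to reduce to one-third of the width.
n ≈ 837

CI width ∝ 1/√n
To reduce width by factor 3, need √n to grow by 3 → need 3² = 9 times as many samples.

Current: n = 93, width = 7.36
New: n = 837, width ≈ 2.41

Width reduced by factor of 7.36/2.41 = 3.05.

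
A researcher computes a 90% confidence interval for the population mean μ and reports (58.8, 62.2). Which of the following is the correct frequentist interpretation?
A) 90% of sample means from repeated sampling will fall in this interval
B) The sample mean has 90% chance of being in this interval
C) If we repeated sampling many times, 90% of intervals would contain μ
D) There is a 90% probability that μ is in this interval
C

A) Wrong — coverage applies to intervals containing μ, not to future x̄ values.
B) Wrong — x̄ is observed and sits in the interval by construction.
C) Correct — this is the frequentist long-run coverage interpretation.
D) Wrong — μ is fixed; the randomness lives in the interval, not in μ.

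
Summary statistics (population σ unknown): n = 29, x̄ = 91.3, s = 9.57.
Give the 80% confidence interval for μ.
(88.97, 93.63)

t-interval (σ unknown):
df = n - 1 = 28
t* = 1.313 for 80% confidence

Margin of error = t* · s/√n = 1.313 · 9.57/√29 = 2.33

CI: (88.97, 93.63)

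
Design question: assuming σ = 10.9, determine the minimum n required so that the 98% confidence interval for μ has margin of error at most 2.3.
n ≥ 122

For margin E ≤ 2.3:
n ≥ (z* · σ / E)²
n ≥ (2.326 · 10.9 / 2.3)²
n ≥ 121.51

Minimum n = 122 (rounding up)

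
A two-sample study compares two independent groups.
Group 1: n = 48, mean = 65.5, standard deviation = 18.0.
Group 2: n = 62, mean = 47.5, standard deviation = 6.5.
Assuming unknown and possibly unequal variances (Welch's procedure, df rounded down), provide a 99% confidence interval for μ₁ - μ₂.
(10.73, 25.27)

Difference: x̄₁ - x̄₂ = 18.00
SE = √(s₁²/n₁ + s₂²/n₂) = √(18.0²/48 + 6.5²/62) = 2.7261
df = 56.52 → 56 (Welch–Satterthwaite, rounded down)
t* = 2.667

CI: 18.00 ± 2.667 · 2.7261 = 18.00 ± 7.27 = (10.73, 25.27)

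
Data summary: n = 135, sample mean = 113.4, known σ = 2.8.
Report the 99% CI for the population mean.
(112.78, 114.02)

z-interval (σ known):
z* = 2.576 for 99% confidence

Margin of error = z* · σ/√n = 2.576 · 2.8/√135 = 0.62

CI: (113.4 - 0.62, 113.4 + 0.62) = (112.78, 114.02)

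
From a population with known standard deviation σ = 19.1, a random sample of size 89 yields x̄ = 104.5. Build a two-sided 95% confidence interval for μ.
(100.53, 108.47)

z-interval (σ known):
z* = 1.960 for 95% confidence

Margin of error = z* · σ/√n = 1.960 · 19.1/√89 = 3.97

CI: (104.5 - 3.97, 104.5 + 3.97) = (100.53, 108.47)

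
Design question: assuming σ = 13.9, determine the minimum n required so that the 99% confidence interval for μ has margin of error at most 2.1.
n ≥ 291

For margin E ≤ 2.1:
n ≥ (z* · σ / E)²
n ≥ (2.576 · 13.9 / 2.1)²
n ≥ 290.73

Minimum n = 291 (rounding up)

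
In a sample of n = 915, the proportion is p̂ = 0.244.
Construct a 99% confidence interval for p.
(0.207, 0.281)

Proportion CI:
SE = √(p̂(1-p̂)/n) = √(0.244 · 0.756 / 915) = 0.01420

z* = 2.576
Margin = z* · SE = 2.576 · 0.01420 = 0.0366

CI: 0.244 ± 0.0366 = (0.207, 0.281)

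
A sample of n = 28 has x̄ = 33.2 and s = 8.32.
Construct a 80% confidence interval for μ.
(31.13, 35.27)

t-interval (σ unknown):
df = n - 1 = 27
t* = 1.314 for 80% confidence

Margin of error = t* · s/√n = 1.314 · 8.32/√28 = 2.07

CI: (31.13, 35.27)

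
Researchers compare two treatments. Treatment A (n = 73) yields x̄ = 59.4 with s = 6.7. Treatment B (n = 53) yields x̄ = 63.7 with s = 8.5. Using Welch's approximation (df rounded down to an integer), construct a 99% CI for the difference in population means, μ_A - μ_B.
(-8.00, -0.60)

Difference: x̄₁ - x̄₂ = -4.30
SE = √(s₁²/n₁ + s₂²/n₂) = √(6.7²/73 + 8.5²/53) = 1.4065
df = 95.47 → 95 (Welch–Satterthwaite, rounded down)
t* = 2.629

CI: -4.30 ± 2.629 · 1.4065 = -4.30 ± 3.70 = (-8.00, -0.60)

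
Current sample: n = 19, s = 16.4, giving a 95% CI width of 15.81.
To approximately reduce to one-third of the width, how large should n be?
n ≈ 171

CI width ∝ 1/√n
To reduce width by factor 3, need √n to grow by 3 → need 3² = 9 times as many samples.

Current: n = 19, width = 15.81
New: n = 171, width ≈ 4.95

Width reduced by factor of 15.81/4.95 = 3.19.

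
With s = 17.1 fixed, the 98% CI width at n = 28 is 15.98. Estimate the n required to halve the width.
n ≈ 112

CI width ∝ 1/√n
To reduce width by factor 2, need √n to grow by 2 → need 2² = 4 times as many samples.

Current: n = 28, width = 15.98
New: n = 112, width ≈ 7.63

Width reduced by factor of 15.98/7.63 = 2.09.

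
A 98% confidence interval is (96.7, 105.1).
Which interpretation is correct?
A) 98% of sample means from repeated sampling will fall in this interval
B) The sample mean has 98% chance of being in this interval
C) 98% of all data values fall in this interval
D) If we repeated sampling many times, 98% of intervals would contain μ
D

A) Wrong — coverage applies to intervals containing μ, not to future x̄ values.
B) Wrong — x̄ is observed and sits in the interval by construction.
C) Wrong — a CI is about the parameter μ, not individual data values.
D) Correct — this is the frequentist long-run coverage interpretation.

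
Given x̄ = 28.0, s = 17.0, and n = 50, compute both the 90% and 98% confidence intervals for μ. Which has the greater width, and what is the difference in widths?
98% CI is wider by 3.50

df = 49
90% CI: t* = 1.677, (23.97, 32.03), width = 2 · t* · s/√n = 8.06
98% CI: t* = 2.405, (22.22, 33.78), width = 2 · t* · s/√n = 11.56

The 98% CI is wider by 11.56 - 8.06 = 3.50.
Higher confidence requires a wider interval.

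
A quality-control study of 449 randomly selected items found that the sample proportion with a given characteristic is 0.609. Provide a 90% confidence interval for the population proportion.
(0.571, 0.647)

Proportion CI:
SE = √(p̂(1-p̂)/n) = √(0.609 · 0.391 / 449) = 0.02303

z* = 1.645
Margin = z* · SE = 1.645 · 0.02303 = 0.0379

CI: 0.609 ± 0.0379 = (0.571, 0.647)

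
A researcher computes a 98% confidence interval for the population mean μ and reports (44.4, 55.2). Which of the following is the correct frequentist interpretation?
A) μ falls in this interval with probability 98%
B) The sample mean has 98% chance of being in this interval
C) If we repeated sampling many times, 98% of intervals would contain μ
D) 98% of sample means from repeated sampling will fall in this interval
C

A) Wrong — μ is fixed; the randomness lives in the interval, not in μ.
B) Wrong — x̄ is observed and sits in the interval by construction.
C) Correct — this is the frequentist long-run coverage interpretation.
D) Wrong — coverage applies to intervals containing μ, not to future x̄ values.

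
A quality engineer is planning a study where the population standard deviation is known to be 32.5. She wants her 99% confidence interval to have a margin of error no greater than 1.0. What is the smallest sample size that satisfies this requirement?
n ≥ 7010

For margin E ≤ 1.0:
n ≥ (z* · σ / E)²
n ≥ (2.576 · 32.5 / 1.0)²
n ≥ 7009.04

Minimum n = 7010 (rounding up)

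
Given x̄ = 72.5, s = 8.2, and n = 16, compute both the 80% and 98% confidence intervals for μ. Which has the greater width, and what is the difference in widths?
98% CI is wider by 5.17

df = 15
80% CI: t* = 1.341, (69.75, 75.25), width = 2 · t* · s/√n = 5.50
98% CI: t* = 2.602, (67.17, 77.83), width = 2 · t* · s/√n = 10.67

The 98% CI is wider by 10.67 - 5.50 = 5.17.
Higher confidence requires a wider interval.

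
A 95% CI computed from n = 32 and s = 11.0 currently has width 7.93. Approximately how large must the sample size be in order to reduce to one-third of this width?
n ≈ 288

CI width ∝ 1/√n
To reduce width by factor 3, need √n to grow by 3 → need 3² = 9 times as many samples.

Current: n = 32, width = 7.93
New: n = 288, width ≈ 2.55

Width reduced by factor of 7.93/2.55 = 3.11.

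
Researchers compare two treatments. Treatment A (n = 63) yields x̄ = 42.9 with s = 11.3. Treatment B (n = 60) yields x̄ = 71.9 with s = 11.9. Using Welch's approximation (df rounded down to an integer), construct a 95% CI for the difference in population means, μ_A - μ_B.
(-33.15, -24.85)

Difference: x̄₁ - x̄₂ = -29.00
SE = √(s₁²/n₁ + s₂²/n₂) = √(11.3²/63 + 11.9²/60) = 2.0945
df = 119.78 → 119 (Welch–Satterthwaite, rounded down)
t* = 1.980

CI: -29.00 ± 1.980 · 2.0945 = -29.00 ± 4.15 = (-33.15, -24.85)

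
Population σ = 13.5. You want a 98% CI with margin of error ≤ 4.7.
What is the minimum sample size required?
n ≥ 45

For margin E ≤ 4.7:
n ≥ (z* · σ / E)²
n ≥ (2.326 · 13.5 / 4.7)²
n ≥ 44.64

Minimum n = 45 (rounding up)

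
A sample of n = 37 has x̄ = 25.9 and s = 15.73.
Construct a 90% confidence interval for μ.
(21.53, 30.27)

t-interval (σ unknown):
df = n - 1 = 36
t* = 1.688 for 90% confidence

Margin of error = t* · s/√n = 1.688 · 15.73/√37 = 4.37

CI: (21.53, 30.27)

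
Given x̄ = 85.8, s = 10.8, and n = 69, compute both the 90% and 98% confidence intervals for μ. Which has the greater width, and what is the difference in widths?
98% CI is wider by 1.85

df = 68
90% CI: t* = 1.668, (83.63, 87.97), width = 2 · t* · s/√n = 4.34
98% CI: t* = 2.382, (82.70, 88.90), width = 2 · t* · s/√n = 6.19

The 98% CI is wider by 6.19 - 4.34 = 1.85.
Higher confidence requires a wider interval.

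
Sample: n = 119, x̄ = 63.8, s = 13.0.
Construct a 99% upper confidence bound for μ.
μ ≤ 66.61

Upper bound (one-sided):
t* = 2.358 (one-sided for 99%)
Upper bound = x̄ + t* · s/√n = 63.8 + 2.358 · 13.0/√119 = 66.61

We are 99% confident that μ ≤ 66.61.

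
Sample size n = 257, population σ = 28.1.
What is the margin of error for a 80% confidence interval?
Margin of error = 2.25

Margin of error = z* · σ/√n
= 1.282 · 28.1/√257
= 1.282 · 28.1/16.0312
= 2.25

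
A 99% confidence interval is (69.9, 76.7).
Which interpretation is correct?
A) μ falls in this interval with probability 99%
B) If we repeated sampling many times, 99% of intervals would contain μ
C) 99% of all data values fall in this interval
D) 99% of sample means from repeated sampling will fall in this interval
B

A) Wrong — μ is fixed; the randomness lives in the interval, not in μ.
B) Correct — this is the frequentist long-run coverage interpretation.
C) Wrong — a CI is about the parameter μ, not individual data values.
D) Wrong — coverage applies to intervals containing μ, not to future x̄ values.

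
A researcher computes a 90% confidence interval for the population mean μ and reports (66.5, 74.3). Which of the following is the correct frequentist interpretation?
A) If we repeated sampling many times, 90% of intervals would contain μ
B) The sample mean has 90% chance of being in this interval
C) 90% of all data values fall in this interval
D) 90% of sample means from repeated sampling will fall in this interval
A

A) Correct — this is the frequentist long-run coverage interpretation.
B) Wrong — x̄ is observed and sits in the interval by construction.
C) Wrong — a CI is about the parameter μ, not individual data values.
D) Wrong — coverage applies to intervals containing μ, not to future x̄ values.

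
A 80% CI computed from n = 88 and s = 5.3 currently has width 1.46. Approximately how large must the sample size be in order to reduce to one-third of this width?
n ≈ 792

CI width ∝ 1/√n
To reduce width by factor 3, need √n to grow by 3 → need 3² = 9 times as many samples.

Current: n = 88, width = 1.46
New: n = 792, width ≈ 0.48

Width reduced by factor of 1.46/0.48 = 3.04.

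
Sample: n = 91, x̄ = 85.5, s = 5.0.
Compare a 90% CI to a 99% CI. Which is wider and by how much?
99% CI is wider by 1.02

df = 90
90% CI: t* = 1.662, (84.63, 86.37), width = 2 · t* · s/√n = 1.74
99% CI: t* = 2.632, (84.12, 86.88), width = 2 · t* · s/√n = 2.76

The 99% CI is wider by 2.76 - 1.74 = 1.02.
Higher confidence requires a wider interval.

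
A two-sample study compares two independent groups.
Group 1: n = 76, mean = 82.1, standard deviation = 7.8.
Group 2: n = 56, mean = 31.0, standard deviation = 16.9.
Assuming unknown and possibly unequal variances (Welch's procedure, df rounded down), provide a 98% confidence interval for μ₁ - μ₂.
(45.32, 56.88)

Difference: x̄₁ - x̄₂ = 51.10
SE = √(s₁²/n₁ + s₂²/n₂) = √(7.8²/76 + 16.9²/56) = 2.4291
df = 72.31 → 72 (Welch–Satterthwaite, rounded down)
t* = 2.379

CI: 51.10 ± 2.379 · 2.4291 = 51.10 ± 5.78 = (45.32, 56.88)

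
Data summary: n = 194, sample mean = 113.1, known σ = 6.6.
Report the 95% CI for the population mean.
(112.17, 114.03)

z-interval (σ known):
z* = 1.960 for 95% confidence

Margin of error = z* · σ/√n = 1.960 · 6.6/√194 = 0.93

CI: (113.1 - 0.93, 113.1 + 0.93) = (112.17, 114.03)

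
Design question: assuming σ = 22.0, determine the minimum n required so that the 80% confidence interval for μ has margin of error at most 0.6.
n ≥ 2210

For margin E ≤ 0.6:
n ≥ (z* · σ / E)²
n ≥ (1.282 · 22.0 / 0.6)²
n ≥ 2209.63

Minimum n = 2210 (rounding up)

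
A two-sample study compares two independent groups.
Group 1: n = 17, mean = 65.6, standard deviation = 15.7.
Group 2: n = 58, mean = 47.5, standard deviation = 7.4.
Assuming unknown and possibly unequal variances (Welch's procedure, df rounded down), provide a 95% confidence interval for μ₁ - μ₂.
(9.84, 26.36)

Difference: x̄₁ - x̄₂ = 18.10
SE = √(s₁²/n₁ + s₂²/n₂) = √(15.7²/17 + 7.4²/58) = 3.9298
df = 18.13 → 18 (Welch–Satterthwaite, rounded down)
t* = 2.101

CI: 18.10 ± 2.101 · 3.9298 = 18.10 ± 8.26 = (9.84, 26.36)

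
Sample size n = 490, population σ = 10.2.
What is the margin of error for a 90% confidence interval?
Margin of error = 0.76

Margin of error = z* · σ/√n
= 1.645 · 10.2/√490
= 1.645 · 10.2/22.1359
= 0.76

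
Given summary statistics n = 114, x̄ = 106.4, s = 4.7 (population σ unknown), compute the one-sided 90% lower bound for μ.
μ ≥ 105.83

Lower bound (one-sided):
t* = 1.289 (one-sided for 90%)
Lower bound = x̄ - t* · s/√n = 106.4 - 1.289 · 4.7/√114 = 105.83

We are 90% confident that μ ≥ 105.83.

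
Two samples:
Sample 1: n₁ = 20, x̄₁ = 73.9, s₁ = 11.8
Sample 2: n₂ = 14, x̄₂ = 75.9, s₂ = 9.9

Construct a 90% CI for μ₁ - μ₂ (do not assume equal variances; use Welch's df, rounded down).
(-8.34, 4.34)

Difference: x̄₁ - x̄₂ = -2.00
SE = √(s₁²/n₁ + s₂²/n₂) = √(11.8²/20 + 9.9²/14) = 3.7367
df = 30.84 → 30 (Welch–Satterthwaite, rounded down)
t* = 1.697

CI: -2.00 ± 1.697 · 3.7367 = -2.00 ± 6.34 = (-8.34, 4.34)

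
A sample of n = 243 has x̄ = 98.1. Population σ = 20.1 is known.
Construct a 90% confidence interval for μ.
(95.98, 100.22)

z-interval (σ known):
z* = 1.645 for 90% confidence

Margin of error = z* · σ/√n = 1.645 · 20.1/√243 = 2.12

CI: (98.1 - 2.12, 98.1 + 2.12) = (95.98, 100.22)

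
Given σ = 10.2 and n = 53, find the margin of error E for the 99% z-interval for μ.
Margin of error = 3.61

Margin of error = z* · σ/√n
= 2.576 · 10.2/√53
= 2.576 · 10.2/7.2801
= 3.61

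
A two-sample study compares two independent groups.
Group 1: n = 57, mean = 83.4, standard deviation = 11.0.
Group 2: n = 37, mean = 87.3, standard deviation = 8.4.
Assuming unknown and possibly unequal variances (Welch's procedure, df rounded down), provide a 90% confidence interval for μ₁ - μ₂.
(-7.24, -0.56)

Difference: x̄₁ - x̄₂ = -3.90
SE = √(s₁²/n₁ + s₂²/n₂) = √(11.0²/57 + 8.4²/37) = 2.0074
df = 89.48 → 89 (Welch–Satterthwaite, rounded down)
t* = 1.662

CI: -3.90 ± 1.662 · 2.0074 = -3.90 ± 3.34 = (-7.24, -0.56)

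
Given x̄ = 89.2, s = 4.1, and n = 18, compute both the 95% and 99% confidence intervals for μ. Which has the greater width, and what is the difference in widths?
99% CI is wider by 1.52

df = 17
95% CI: t* = 2.110, (87.16, 91.24), width = 2 · t* · s/√n = 4.08
99% CI: t* = 2.898, (86.40, 92.00), width = 2 · t* · s/√n = 5.60

The 99% CI is wider by 5.60 - 4.08 = 1.52.
Higher confidence requires a wider interval.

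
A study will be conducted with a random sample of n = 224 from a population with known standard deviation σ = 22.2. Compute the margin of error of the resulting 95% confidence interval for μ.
Margin of error = 2.91

Margin of error = z* · σ/√n
= 1.960 · 22.2/√224
= 1.960 · 22.2/14.9666
= 2.91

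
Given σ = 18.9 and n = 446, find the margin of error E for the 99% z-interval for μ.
Margin of error = 2.31

Margin of error = z* · σ/√n
= 2.576 · 18.9/√446
= 2.576 · 18.9/21.1187
= 2.31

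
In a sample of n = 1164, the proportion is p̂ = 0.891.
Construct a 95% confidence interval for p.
(0.873, 0.909)

Proportion CI:
SE = √(p̂(1-p̂)/n) = √(0.891 · 0.109 / 1164) = 0.00913

z* = 1.960
Margin = z* · SE = 1.960 · 0.00913 = 0.0179

CI: 0.891 ± 0.0179 = (0.873, 0.909)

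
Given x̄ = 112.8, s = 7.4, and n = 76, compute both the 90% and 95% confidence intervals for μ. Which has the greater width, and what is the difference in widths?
95% CI is wider by 0.55

df = 75
90% CI: t* = 1.665, (111.39, 114.21), width = 2 · t* · s/√n = 2.83
95% CI: t* = 1.992, (111.11, 114.49), width = 2 · t* · s/√n = 3.38

The 95% CI is wider by 3.38 - 2.83 = 0.55.
Higher confidence requires a wider interval.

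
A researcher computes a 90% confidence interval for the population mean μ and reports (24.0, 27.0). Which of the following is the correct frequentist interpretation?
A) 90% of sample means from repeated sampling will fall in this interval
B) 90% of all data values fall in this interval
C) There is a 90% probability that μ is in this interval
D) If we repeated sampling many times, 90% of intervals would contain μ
D

A) Wrong — coverage applies to intervals containing μ, not to future x̄ values.
B) Wrong — a CI is about the parameter μ, not individual data values.
C) Wrong — μ is fixed; the randomness lives in the interval, not in μ.
D) Correct — this is the frequentist long-run coverage interpretation.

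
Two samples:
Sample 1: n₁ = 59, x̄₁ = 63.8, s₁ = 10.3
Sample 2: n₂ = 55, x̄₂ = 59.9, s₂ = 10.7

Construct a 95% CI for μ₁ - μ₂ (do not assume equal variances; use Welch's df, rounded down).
(-0.00, 7.80)

Difference: x̄₁ - x̄₂ = 3.90
SE = √(s₁²/n₁ + s₂²/n₂) = √(10.3²/59 + 10.7²/55) = 1.9697
df = 110.69 → 110 (Welch–Satterthwaite, rounded down)
t* = 1.982

CI: 3.90 ± 1.982 · 1.9697 = 3.90 ± 3.90 = (-0.00, 7.80)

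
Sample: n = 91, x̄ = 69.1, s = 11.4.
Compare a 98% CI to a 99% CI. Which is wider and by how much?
99% CI is wider by 0.63

df = 90
98% CI: t* = 2.368, (66.27, 71.93), width = 2 · t* · s/√n = 5.66
99% CI: t* = 2.632, (65.95, 72.25), width = 2 · t* · s/√n = 6.29

The 99% CI is wider by 6.29 - 5.66 = 0.63.
Higher confidence requires a wider interval.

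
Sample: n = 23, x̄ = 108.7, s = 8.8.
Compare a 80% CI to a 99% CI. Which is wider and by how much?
99% CI is wider by 5.50

df = 22
80% CI: t* = 1.321, (106.28, 111.12), width = 2 · t* · s/√n = 4.85
99% CI: t* = 2.819, (103.53, 113.87), width = 2 · t* · s/√n = 10.35

The 99% CI is wider by 10.35 - 4.85 = 5.50.
Higher confidence requires a wider interval.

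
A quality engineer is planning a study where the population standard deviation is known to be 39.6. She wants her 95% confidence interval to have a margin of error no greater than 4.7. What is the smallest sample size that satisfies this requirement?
n ≥ 273

For margin E ≤ 4.7:
n ≥ (z* · σ / E)²
n ≥ (1.960 · 39.6 / 4.7)²
n ≥ 272.71

Minimum n = 273 (rounding up)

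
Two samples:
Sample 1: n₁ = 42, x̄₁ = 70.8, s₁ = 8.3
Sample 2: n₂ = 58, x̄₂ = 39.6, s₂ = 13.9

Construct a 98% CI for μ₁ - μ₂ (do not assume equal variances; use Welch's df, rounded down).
(25.92, 36.48)

Difference: x̄₁ - x̄₂ = 31.20
SE = √(s₁²/n₁ + s₂²/n₂) = √(8.3²/42 + 13.9²/58) = 2.2297
df = 94.95 → 94 (Welch–Satterthwaite, rounded down)
t* = 2.367

CI: 31.20 ± 2.367 · 2.2297 = 31.20 ± 5.28 = (25.92, 36.48)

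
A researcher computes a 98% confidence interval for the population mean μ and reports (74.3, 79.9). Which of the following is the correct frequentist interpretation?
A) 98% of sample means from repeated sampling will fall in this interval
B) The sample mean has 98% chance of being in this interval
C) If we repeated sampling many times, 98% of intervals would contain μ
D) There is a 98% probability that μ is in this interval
C

A) Wrong — coverage applies to intervals containing μ, not to future x̄ values.
B) Wrong — x̄ is observed and sits in the interval by construction.
C) Correct — this is the frequentist long-run coverage interpretation.
D) Wrong — μ is fixed; the randomness lives in the interval, not in μ.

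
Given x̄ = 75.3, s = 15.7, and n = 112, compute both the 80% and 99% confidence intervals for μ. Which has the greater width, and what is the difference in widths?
99% CI is wider by 3.96

df = 111
80% CI: t* = 1.289, (73.39, 77.21), width = 2 · t* · s/√n = 3.82
99% CI: t* = 2.621, (71.41, 79.19), width = 2 · t* · s/√n = 7.78

The 99% CI is wider by 7.78 - 3.82 = 3.96.
Higher confidence requires a wider interval.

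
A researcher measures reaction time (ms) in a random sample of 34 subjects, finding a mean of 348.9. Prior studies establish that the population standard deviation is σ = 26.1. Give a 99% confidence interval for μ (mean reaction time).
(337.37, 360.43)

z-interval (σ known):
z* = 2.576 for 99% confidence

Margin of error = z* · σ/√n = 2.576 · 26.1/√34 = 11.53

CI: (348.9 - 11.53, 348.9 + 11.53) = (337.37, 360.43)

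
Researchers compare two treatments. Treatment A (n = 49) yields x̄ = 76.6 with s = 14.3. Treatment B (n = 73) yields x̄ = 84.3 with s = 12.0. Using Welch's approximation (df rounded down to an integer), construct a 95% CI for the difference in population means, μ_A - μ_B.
(-12.63, -2.77)

Difference: x̄₁ - x̄₂ = -7.70
SE = √(s₁²/n₁ + s₂²/n₂) = √(14.3²/49 + 12.0²/73) = 2.4791
df = 90.61 → 90 (Welch–Satterthwaite, rounded down)
t* = 1.987

CI: -7.70 ± 1.987 · 2.4791 = -7.70 ± 4.93 = (-12.63, -2.77)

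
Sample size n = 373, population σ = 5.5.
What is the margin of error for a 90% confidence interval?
Margin of error = 0.47

Margin of error = z* · σ/√n
= 1.645 · 5.5/√373
= 1.645 · 5.5/19.3132
= 0.47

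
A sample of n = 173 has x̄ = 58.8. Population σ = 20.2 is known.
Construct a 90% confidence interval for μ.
(56.27, 61.33)

z-interval (σ known):
z* = 1.645 for 90% confidence

Margin of error = z* · σ/√n = 1.645 · 20.2/√173 = 2.53

CI: (58.8 - 2.53, 58.8 + 2.53) = (56.27, 61.33)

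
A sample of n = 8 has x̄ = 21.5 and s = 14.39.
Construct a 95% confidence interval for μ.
(9.47, 33.53)

t-interval (σ unknown):
df = n - 1 = 7
t* = 2.365 for 95% confidence

Margin of error = t* · s/√n = 2.365 · 14.39/√8 = 12.03

CI: (9.47, 33.53)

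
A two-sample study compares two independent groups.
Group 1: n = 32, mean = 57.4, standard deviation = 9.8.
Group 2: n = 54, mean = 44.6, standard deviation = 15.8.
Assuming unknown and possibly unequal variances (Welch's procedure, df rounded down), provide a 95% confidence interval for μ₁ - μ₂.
(7.31, 18.29)

Difference: x̄₁ - x̄₂ = 12.80
SE = √(s₁²/n₁ + s₂²/n₂) = √(9.8²/32 + 15.8²/54) = 2.7612
df = 83.78 → 83 (Welch–Satterthwaite, rounded down)
t* = 1.989

CI: 12.80 ± 1.989 · 2.7612 = 12.80 ± 5.49 = (7.31, 18.29)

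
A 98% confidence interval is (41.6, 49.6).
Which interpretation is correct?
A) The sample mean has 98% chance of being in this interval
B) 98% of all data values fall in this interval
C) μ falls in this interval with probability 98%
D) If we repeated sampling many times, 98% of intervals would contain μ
D

A) Wrong — x̄ is observed and sits in the interval by construction.
B) Wrong — a CI is about the parameter μ, not individual data values.
C) Wrong — μ is fixed; the randomness lives in the interval, not in μ.
D) Correct — this is the frequentist long-run coverage interpretation.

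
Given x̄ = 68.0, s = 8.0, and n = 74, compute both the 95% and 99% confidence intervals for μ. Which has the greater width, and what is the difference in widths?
99% CI is wider by 1.21

df = 73
95% CI: t* = 1.993, (66.15, 69.85), width = 2 · t* · s/√n = 3.71
99% CI: t* = 2.645, (65.54, 70.46), width = 2 · t* · s/√n = 4.92

The 99% CI is wider by 4.92 - 3.71 = 1.21.
Higher confidence requires a wider interval.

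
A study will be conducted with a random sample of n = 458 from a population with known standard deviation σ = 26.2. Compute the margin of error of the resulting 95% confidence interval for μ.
Margin of error = 2.40

Margin of error = z* · σ/√n
= 1.960 · 26.2/√458
= 1.960 · 26.2/21.4009
= 2.40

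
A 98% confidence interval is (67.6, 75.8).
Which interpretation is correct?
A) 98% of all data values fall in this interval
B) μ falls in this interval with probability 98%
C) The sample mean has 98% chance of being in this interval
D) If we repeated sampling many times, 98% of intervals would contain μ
D

A) Wrong — a CI is about the parameter μ, not individual data values.
B) Wrong — μ is fixed; the randomness lives in the interval, not in μ.
C) Wrong — x̄ is observed and sits in the interval by construction.
D) Correct — this is the frequentist long-run coverage interpretation.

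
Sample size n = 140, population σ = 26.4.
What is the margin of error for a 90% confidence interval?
Margin of error = 3.67

Margin of error = z* · σ/√n
= 1.645 · 26.4/√140
= 1.645 · 26.4/11.8322
= 3.67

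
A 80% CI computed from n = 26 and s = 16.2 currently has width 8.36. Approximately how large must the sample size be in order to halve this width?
n ≈ 104

CI width ∝ 1/√n
To reduce width by factor 2, need √n to grow by 2 → need 2² = 4 times as many samples.

Current: n = 26, width = 8.36
New: n = 104, width ≈ 4.10

Width reduced by factor of 8.36/4.10 = 2.04.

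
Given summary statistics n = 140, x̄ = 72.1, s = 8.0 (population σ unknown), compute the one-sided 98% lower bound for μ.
μ ≥ 70.70

Lower bound (one-sided):
t* = 2.073 (one-sided for 98%)
Lower bound = x̄ - t* · s/√n = 72.1 - 2.073 · 8.0/√140 = 70.70

We are 98% confident that μ ≥ 70.70.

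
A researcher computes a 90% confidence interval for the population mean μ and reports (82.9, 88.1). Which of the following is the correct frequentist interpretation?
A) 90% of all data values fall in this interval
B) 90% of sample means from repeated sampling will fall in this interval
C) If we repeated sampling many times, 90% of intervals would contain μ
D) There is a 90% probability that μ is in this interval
C

A) Wrong — a CI is about the parameter μ, not individual data values.
B) Wrong — coverage applies to intervals containing μ, not to future x̄ values.
C) Correct — this is the frequentist long-run coverage interpretation.
D) Wrong — μ is fixed; the randomness lives in the interval, not in μ.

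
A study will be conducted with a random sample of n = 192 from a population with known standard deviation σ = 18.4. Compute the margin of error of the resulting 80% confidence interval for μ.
Margin of error = 1.70

Margin of error = z* · σ/√n
= 1.282 · 18.4/√192
= 1.282 · 18.4/13.8564
= 1.70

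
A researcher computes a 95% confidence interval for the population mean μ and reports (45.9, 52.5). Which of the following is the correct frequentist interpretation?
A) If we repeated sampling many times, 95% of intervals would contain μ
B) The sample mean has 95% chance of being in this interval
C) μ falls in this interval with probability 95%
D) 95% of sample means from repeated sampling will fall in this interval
A

A) Correct — this is the frequentist long-run coverage interpretation.
B) Wrong — x̄ is observed and sits in the interval by construction.
C) Wrong — μ is fixed; the randomness lives in the interval, not in μ.
D) Wrong — coverage applies to intervals containing μ, not to future x̄ values.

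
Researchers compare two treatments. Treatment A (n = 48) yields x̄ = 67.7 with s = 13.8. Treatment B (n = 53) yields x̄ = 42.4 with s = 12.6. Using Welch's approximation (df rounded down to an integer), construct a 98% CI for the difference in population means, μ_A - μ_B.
(19.06, 31.54)

Difference: x̄₁ - x̄₂ = 25.30
SE = √(s₁²/n₁ + s₂²/n₂) = √(13.8²/48 + 12.6²/53) = 2.6387
df = 95.54 → 95 (Welch–Satterthwaite, rounded down)
t* = 2.366

CI: 25.30 ± 2.366 · 2.6387 = 25.30 ± 6.24 = (19.06, 31.54)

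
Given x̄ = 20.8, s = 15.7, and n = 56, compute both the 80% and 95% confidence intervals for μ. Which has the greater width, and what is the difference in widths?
95% CI is wider by 2.97

df = 55
80% CI: t* = 1.297, (18.08, 23.52), width = 2 · t* · s/√n = 5.44
95% CI: t* = 2.004, (16.60, 25.00), width = 2 · t* · s/√n = 8.41

The 95% CI is wider by 8.41 - 5.44 = 2.97.
Higher confidence requires a wider interval.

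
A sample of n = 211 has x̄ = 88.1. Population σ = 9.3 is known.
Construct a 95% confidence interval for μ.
(86.85, 89.35)

z-interval (σ known):
z* = 1.960 for 95% confidence

Margin of error = z* · σ/√n = 1.960 · 9.3/√211 = 1.25

CI: (88.1 - 1.25, 88.1 + 1.25) = (86.85, 89.35)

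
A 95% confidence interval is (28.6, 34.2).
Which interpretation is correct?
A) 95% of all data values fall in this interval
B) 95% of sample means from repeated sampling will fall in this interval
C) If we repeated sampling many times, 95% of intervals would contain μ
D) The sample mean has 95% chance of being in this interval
C

A) Wrong — a CI is about the parameter μ, not individual data values.
B) Wrong — coverage applies to intervals containing μ, not to future x̄ values.
C) Correct — this is the frequentist long-run coverage interpretation.
D) Wrong — x̄ is observed and sits in the interval by construction.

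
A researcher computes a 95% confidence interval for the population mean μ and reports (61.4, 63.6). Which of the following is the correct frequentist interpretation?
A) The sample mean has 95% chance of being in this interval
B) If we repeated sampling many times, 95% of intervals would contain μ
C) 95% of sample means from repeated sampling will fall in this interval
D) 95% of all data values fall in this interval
B

A) Wrong — x̄ is observed and sits in the interval by construction.
B) Correct — this is the frequentist long-run coverage interpretation.
C) Wrong — coverage applies to intervals containing μ, not to future x̄ values.
D) Wrong — a CI is about the parameter μ, not individual data values.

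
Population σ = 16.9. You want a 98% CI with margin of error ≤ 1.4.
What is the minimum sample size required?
n ≥ 789

For margin E ≤ 1.4:
n ≥ (z* · σ / E)²
n ≥ (2.326 · 16.9 / 1.4)²
n ≥ 788.38

Minimum n = 789 (rounding up)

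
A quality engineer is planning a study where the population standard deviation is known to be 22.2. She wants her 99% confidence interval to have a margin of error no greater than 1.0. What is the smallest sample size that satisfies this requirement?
n ≥ 3271

For margin E ≤ 1.0:
n ≥ (z* · σ / E)²
n ≥ (2.576 · 22.2 / 1.0)²
n ≥ 3270.38

Minimum n = 3271 (rounding up)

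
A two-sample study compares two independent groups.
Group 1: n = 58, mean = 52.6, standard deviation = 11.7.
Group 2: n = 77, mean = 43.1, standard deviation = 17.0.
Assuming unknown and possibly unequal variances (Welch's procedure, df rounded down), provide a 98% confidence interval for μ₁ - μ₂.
(3.68, 15.32)

Difference: x̄₁ - x̄₂ = 9.50
SE = √(s₁²/n₁ + s₂²/n₂) = √(11.7²/58 + 17.0²/77) = 2.4725
df = 132.03 → 132 (Welch–Satterthwaite, rounded down)
t* = 2.355

CI: 9.50 ± 2.355 · 2.4725 = 9.50 ± 5.82 = (3.68, 15.32)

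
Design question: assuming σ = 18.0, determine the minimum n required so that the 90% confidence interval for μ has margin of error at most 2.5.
n ≥ 141

For margin E ≤ 2.5:
n ≥ (z* · σ / E)²
n ≥ (1.645 · 18.0 / 2.5)²
n ≥ 140.28

Minimum n = 141 (rounding up)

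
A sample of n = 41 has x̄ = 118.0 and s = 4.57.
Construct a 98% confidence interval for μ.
(116.27, 119.73)

t-interval (σ unknown):
df = n - 1 = 40
t* = 2.423 for 98% confidence

Margin of error = t* · s/√n = 2.423 · 4.57/√41 = 1.73

CI: (116.27, 119.73)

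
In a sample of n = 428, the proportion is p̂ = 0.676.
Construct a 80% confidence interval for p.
(0.647, 0.705)

Proportion CI:
SE = √(p̂(1-p̂)/n) = √(0.676 · 0.324 / 428) = 0.02262

z* = 1.282
Margin = z* · SE = 1.282 · 0.02262 = 0.0290

CI: 0.676 ± 0.0290 = (0.647, 0.705)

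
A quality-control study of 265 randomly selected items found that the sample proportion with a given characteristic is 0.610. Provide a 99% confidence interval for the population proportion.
(0.533, 0.687)

Proportion CI:
SE = √(p̂(1-p̂)/n) = √(0.610 · 0.390 / 265) = 0.02996

z* = 2.576
Margin = z* · SE = 2.576 · 0.02996 = 0.0772

CI: 0.610 ± 0.0772 = (0.533, 0.687)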